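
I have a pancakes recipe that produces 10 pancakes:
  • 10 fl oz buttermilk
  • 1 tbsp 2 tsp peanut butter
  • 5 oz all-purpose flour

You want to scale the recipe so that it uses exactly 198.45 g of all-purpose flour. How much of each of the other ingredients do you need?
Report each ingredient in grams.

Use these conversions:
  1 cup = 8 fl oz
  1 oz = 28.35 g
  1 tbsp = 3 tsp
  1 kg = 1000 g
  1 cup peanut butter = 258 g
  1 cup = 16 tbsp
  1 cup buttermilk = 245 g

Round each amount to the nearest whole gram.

buttermilk: 429 g; peanut butter: 38 g

The original recipe has 141.75 g of all-purpose flour, so the scaling factor is 198.45 ÷ 141.75 = 7/5 = 1.4.
buttermilk: 10 fl oz × 7/5 ÷ 8 fl oz/cup × 245 g/cup ≈ 429 g
peanut butter: (1 tbsp + 2 tsp = 5/3 tbsp) × 7/5 ÷ 16 tbsp/cup × 258 g/cup ≈ 38 g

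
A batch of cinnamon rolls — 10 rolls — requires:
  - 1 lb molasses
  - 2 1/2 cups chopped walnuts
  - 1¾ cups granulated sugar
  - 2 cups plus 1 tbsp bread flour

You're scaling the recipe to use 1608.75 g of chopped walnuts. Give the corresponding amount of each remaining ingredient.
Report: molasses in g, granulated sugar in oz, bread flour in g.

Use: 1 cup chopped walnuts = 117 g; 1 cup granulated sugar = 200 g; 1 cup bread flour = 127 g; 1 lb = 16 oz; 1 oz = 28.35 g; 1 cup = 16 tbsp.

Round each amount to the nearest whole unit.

The original recipe has 292.5 g of chopped walnuts, so the scaling factor is 1608.75 ÷ 292.5 = 11/2 = 5.5.
molasses: 1 lb × 11/2 × 16 oz/lb × 28.35 g/oz ≈ 2495 g
granulated sugar: 1.75 cup × 11/2 × 200 g/cup ÷ 28.35 g/oz ≈ 68 oz
bread flour: (2 cup + 1 tbsp = 2.0625 cup) × 11/2 × 127 g/cup ≈ 1441 g

molasses: 2495 g; granulated sugar: 68 oz; bread flour: 1441 g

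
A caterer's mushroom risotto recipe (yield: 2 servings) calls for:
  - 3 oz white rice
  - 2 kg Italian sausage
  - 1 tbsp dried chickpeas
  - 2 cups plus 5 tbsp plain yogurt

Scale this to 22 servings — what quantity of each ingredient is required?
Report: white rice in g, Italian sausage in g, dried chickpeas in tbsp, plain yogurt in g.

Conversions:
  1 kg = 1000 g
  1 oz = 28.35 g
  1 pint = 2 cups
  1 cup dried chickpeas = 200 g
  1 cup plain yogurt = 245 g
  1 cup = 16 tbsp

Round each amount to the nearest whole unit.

Scaling factor: 22/2 = 11.
white rice: 3 oz × 11 × 28.35 g/oz ≈ 936 g
Italian sausage: 2 kg × 11 × 1000 g/kg = 22000 g
dried chickpeas: 1 tbsp × 11 = 11 tbsp
plain yogurt: (2 cup + 5 tbsp = 2.3125 cup) × 11 × 245 g/cup ≈ 6232 g

white rice: 936 g; Italian sausage: 22000 g; dried chickpeas: 11 tbsp; plain yogurt: 6232 g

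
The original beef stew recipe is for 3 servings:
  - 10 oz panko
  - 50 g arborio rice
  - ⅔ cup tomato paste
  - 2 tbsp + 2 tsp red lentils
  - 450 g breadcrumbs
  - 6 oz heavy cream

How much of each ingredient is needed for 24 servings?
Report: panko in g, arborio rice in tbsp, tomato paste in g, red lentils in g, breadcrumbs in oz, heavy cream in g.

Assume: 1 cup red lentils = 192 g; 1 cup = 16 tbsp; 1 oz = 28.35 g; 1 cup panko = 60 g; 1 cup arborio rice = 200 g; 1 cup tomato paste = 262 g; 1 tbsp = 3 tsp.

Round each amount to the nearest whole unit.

panko: 2268 g; arborio rice: 32 tbsp; tomato paste: 1397 g; red lentils: 256 g; breadcrumbs: 127 oz; heavy cream: 1361 g

Scaling factor: 24/3 = 8.
panko: 10 oz × 8 × 28.35 g/oz = 2268 g
arborio rice: 50 g × 8 ÷ 200 g/cup × 16 tbsp/cup = 32 tbsp
tomato paste: 2/3 cup × 8 × 262 g/cup ≈ 1397 g
red lentils: (2 tbsp + 2 tsp = 8/3 tbsp) × 8 ÷ 16 tbsp/cup × 192 g/cup = 256 g
breadcrumbs: 450 g × 8 ÷ 28.35 g/oz ≈ 127 oz
heavy cream: 6 oz × 8 × 28.35 g/oz ≈ 1361 g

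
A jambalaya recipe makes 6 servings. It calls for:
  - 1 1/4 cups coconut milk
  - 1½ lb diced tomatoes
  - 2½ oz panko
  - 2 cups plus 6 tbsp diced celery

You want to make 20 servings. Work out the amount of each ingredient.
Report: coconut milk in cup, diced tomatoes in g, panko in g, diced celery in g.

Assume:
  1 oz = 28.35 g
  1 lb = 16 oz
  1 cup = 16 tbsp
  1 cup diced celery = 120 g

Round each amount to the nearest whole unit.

Scaling factor: 20/6 = 10/3.
coconut milk: 1.25 cup × 10/3 ≈ 4 cup
diced tomatoes: 1.5 lb × 10/3 × 16 oz/lb × 28.35 g/oz = 2268 g
panko: 2.5 oz × 10/3 × 28.35 g/oz ≈ 236 g
diced celery: (2 cup + 6 tbsp = 2.375 cup) × 10/3 × 120 g/cup = 950 g

coconut milk: 4 cup; diced tomatoes: 2268 g; panko: 236 g; diced celery: 950 g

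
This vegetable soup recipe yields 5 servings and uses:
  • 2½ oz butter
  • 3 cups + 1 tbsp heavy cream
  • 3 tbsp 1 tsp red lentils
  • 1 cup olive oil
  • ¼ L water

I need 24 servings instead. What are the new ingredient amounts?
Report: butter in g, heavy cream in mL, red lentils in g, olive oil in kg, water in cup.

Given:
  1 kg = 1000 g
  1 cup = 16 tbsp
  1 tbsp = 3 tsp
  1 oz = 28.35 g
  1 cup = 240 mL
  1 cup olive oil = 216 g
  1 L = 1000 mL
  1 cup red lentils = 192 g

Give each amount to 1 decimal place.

Scaling factor: 24/5 = 4.8.
butter: 2.5 oz × 24/5 × 28.35 g/oz = 340.2 g
heavy cream: (3 cup + 1 tbsp = 3.0625 cup) × 24/5 × 240 mL/cup = 3528.0 mL
red lentils: (3 tbsp + 1 tsp = 10/3 tbsp) × 24/5 ÷ 16 tbsp/cup × 192 g/cup = 192.0 g
olive oil: 1 cup × 24/5 × 216 g/cup ÷ 1000 g/kg ≈ 1.0 kg
water: 0.25 L × 24/5 × 1000 mL/L ÷ 240 mL/cup = 5.0 cup

butter: 340.2 g; heavy cream: 3528.0 mL; red lentils: 192.0 g; olive oil: 1.0 kg; water: 5.0 cup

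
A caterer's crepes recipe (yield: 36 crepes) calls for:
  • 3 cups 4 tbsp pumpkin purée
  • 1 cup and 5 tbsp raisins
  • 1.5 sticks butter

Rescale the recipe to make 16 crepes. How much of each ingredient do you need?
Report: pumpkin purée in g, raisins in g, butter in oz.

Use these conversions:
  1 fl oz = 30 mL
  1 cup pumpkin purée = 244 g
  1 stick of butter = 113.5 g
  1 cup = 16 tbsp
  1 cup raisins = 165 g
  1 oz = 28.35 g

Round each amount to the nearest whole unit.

pumpkin purée: 352 g; raisins: 96 g; butter: 3 oz

Scaling factor: 16/36 = 4/9.
pumpkin purée: (3 cup + 4 tbsp = 3.25 cup) × 4/9 × 244 g/cup ≈ 352 g
raisins: (1 cup + 5 tbsp = 1.3125 cup) × 4/9 × 165 g/cup ≈ 96 g
butter: 1.5 stick × 4/9 × 113.5 g/stick ÷ 28.35 g/oz ≈ 3 oz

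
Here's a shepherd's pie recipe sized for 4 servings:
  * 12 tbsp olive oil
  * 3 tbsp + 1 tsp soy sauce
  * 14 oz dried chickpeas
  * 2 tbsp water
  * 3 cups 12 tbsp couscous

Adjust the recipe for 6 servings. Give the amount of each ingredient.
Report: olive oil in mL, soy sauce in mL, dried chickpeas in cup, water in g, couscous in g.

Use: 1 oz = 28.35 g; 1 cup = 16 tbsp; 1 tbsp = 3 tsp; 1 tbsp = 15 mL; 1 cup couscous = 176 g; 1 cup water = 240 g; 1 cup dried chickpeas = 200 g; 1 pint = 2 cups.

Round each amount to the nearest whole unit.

Scaling factor: 6/4 = 3/2 = 1.5.
olive oil: 12 tbsp × 3/2 × 15 mL/tbsp = 270 mL
soy sauce: (3 tbsp + 1 tsp = 10/3 tbsp) × 3/2 × 15 mL/tbsp = 75 mL
dried chickpeas: 14 oz × 3/2 × 28.35 g/oz ÷ 200 g/cup ≈ 3 cup
water: 2 tbsp × 3/2 ÷ 16 tbsp/cup × 240 g/cup = 45 g
couscous: (3 cup + 12 tbsp = 3.75 cup) × 3/2 × 176 g/cup = 990 g

olive oil: 270 mL; soy sauce: 75 mL; dried chickpeas: 3 cup; water: 45 g; couscous: 990 g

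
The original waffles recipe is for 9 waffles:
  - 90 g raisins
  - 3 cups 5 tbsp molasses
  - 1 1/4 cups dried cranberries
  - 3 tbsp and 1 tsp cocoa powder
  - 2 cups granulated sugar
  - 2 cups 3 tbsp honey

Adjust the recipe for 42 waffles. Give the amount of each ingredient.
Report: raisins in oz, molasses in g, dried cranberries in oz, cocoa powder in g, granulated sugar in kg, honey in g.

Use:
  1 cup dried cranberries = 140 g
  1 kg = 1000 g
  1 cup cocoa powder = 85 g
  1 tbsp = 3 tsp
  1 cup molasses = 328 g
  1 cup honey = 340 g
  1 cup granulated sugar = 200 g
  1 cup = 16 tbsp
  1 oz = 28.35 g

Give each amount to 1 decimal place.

raisins: 14.8 oz; molasses: 5070.3 g; dried cranberries: 28.8 oz; cocoa powder: 82.6 g; granulated sugar: 1.9 kg; honey: 3470.8 g

Scaling factor: 42/9 = 14/3.
raisins: 90 g × 14/3 ÷ 28.35 g/oz ≈ 14.8 oz
molasses: (3 cup + 5 tbsp = 3.3125 cup) × 14/3 × 328 g/cup ≈ 5070.3 g
dried cranberries: 1.25 cup × 14/3 × 140 g/cup ÷ 28.35 g/oz ≈ 28.8 oz
cocoa powder: (3 tbsp + 1 tsp = 10/3 tbsp) × 14/3 ÷ 16 tbsp/cup × 85 g/cup ≈ 82.6 g
granulated sugar: 2 cup × 14/3 × 200 g/cup ÷ 1000 g/kg ≈ 1.9 kg
honey: (2 cup + 3 tbsp = 2.1875 cup) × 14/3 × 340 g/cup ≈ 3470.8 g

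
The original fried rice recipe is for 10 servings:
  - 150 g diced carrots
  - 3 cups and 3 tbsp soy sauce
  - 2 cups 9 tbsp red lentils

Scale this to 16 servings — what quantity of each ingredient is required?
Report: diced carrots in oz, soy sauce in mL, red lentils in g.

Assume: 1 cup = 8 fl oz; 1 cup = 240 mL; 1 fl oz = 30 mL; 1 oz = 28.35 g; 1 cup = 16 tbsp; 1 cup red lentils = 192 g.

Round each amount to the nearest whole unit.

Scaling factor: 16/10 = 8/5 = 1.6.
diced carrots: 150 g × 8/5 ÷ 28.35 g/oz ≈ 8 oz
soy sauce: (3 cup + 3 tbsp = 3.1875 cup) × 8/5 × 240 mL/cup = 1224 mL
red lentils: (2 cup + 9 tbsp = 2.5625 cup) × 8/5 × 192 g/cup ≈ 787 g

diced carrots: 8 oz; soy sauce: 1224 mL; red lentils: 787 g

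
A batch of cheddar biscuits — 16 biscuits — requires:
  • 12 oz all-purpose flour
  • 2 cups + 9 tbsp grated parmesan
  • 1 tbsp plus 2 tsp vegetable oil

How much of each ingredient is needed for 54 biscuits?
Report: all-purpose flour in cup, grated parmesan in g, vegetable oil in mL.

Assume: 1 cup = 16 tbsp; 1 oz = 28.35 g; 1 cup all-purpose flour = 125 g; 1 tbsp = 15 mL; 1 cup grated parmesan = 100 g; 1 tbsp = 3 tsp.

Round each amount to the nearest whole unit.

Scaling factor: 54/16 = 27/8 = 3.375.
all-purpose flour: 12 oz × 27/8 × 28.35 g/oz ÷ 125 g/cup ≈ 9 cup
grated parmesan: (2 cup + 9 tbsp = 2.5625 cup) × 27/8 × 100 g/cup ≈ 865 g
vegetable oil: (1 tbsp + 2 tsp = 5/3 tbsp) × 27/8 × 15 mL/tbsp ≈ 84 mL

all-purpose flour: 9 cup; grated parmesan: 865 g; vegetable oil: 84 mL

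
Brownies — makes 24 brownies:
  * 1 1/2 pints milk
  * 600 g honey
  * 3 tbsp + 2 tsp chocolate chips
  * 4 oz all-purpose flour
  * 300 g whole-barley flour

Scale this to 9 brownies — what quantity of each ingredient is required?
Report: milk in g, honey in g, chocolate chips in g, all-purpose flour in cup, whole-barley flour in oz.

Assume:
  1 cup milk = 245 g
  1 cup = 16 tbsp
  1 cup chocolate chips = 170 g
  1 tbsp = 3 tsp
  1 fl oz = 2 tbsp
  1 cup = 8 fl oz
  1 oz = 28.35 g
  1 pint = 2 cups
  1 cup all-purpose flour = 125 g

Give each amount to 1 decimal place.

milk: 275.6 g; honey: 225.0 g; chocolate chips: 14.6 g; all-purpose flour: 0.3 cup; whole-barley flour: 4.0 oz

Scaling factor: 9/24 = 3/8 = 0.375.
milk: 1.5 pint × 3/8 × 2 cup/pint × 245 g/cup ≈ 275.6 g
honey: 600 g × 3/8 = 225.0 g
chocolate chips: (3 tbsp + 2 tsp = 11/3 tbsp) × 3/8 ÷ 16 tbsp/cup × 170 g/cup ≈ 14.6 g
all-purpose flour: 4 oz × 3/8 × 28.35 g/oz ÷ 125 g/cup ≈ 0.3 cup
whole-barley flour: 300 g × 3/8 ÷ 28.35 g/oz ≈ 4.0 oz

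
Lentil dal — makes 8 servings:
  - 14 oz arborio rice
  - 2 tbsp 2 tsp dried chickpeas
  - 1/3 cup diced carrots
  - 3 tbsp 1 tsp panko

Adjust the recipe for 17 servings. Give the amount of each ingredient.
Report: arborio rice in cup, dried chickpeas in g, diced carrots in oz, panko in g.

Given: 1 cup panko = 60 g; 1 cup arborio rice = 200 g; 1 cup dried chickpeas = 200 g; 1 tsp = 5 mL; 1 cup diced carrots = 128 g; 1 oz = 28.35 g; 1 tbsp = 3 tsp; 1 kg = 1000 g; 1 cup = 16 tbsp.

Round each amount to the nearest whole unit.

Scaling factor: 17/8 = 2.125.
arborio rice: 14 oz × 17/8 × 28.35 g/oz ÷ 200 g/cup ≈ 4 cup
dried chickpeas: (2 tbsp + 2 tsp = 8/3 tbsp) × 17/8 ÷ 16 tbsp/cup × 200 g/cup ≈ 71 g
diced carrots: 1/3 cup × 17/8 × 128 g/cup ÷ 28.35 g/oz ≈ 3 oz
panko: (3 tbsp + 1 tsp = 10/3 tbsp) × 17/8 ÷ 16 tbsp/cup × 60 g/cup ≈ 27 g

arborio rice: 4 cup; dried chickpeas: 71 g; diced carrots: 3 oz; panko: 27 g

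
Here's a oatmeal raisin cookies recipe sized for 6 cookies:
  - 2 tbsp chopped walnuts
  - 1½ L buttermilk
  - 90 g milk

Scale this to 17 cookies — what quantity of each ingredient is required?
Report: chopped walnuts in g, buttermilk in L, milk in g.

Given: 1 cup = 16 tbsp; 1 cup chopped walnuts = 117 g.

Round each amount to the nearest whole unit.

chopped walnuts: 41 g; buttermilk: 4 L; milk: 255 g

Scaling factor: 17/6.
chopped walnuts: 2 tbsp × 17/6 ÷ 16 tbsp/cup × 117 g/cup ≈ 41 g
buttermilk: 1.5 L × 17/6 ≈ 4 L
milk: 90 g × 17/6 = 255 g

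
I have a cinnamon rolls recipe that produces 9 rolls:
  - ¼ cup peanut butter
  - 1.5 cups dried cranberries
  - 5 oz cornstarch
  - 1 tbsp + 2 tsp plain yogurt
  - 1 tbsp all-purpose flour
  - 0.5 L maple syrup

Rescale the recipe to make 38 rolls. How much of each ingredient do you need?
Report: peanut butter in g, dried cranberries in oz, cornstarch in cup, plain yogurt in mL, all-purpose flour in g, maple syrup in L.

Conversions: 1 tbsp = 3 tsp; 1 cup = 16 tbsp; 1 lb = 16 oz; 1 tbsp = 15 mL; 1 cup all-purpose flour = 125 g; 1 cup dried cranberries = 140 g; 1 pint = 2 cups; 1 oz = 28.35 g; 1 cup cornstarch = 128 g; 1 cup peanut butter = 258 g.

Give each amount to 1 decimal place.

peanut butter: 272.3 g; dried cranberries: 31.3 oz; cornstarch: 4.7 cup; plain yogurt: 105.6 mL; all-purpose flour: 33.0 g; maple syrup: 2.1 L

Scaling factor: 38/9.
peanut butter: 0.25 cup × 38/9 × 258 g/cup ≈ 272.3 g
dried cranberries: 1.5 cup × 38/9 × 140 g/cup ÷ 28.35 g/oz ≈ 31.3 oz
cornstarch: 5 oz × 38/9 × 28.35 g/oz ÷ 128 g/cup ≈ 4.7 cup
plain yogurt: (1 tbsp + 2 tsp = 5/3 tbsp) × 38/9 × 15 mL/tbsp ≈ 105.6 mL
all-purpose flour: 1 tbsp × 38/9 ÷ 16 tbsp/cup × 125 g/cup ≈ 33.0 g
maple syrup: 0.5 L × 38/9 ≈ 2.1 L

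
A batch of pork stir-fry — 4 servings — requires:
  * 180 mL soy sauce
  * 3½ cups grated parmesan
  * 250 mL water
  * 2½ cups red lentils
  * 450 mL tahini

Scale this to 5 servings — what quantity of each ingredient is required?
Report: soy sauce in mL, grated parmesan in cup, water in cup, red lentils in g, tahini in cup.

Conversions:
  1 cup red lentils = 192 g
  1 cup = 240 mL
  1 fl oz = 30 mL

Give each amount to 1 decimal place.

soy sauce: 225.0 mL; grated parmesan: 4.4 cup; water: 1.3 cup; red lentils: 600.0 g; tahini: 2.3 cup

Scaling factor: 5/4 = 1.25.
soy sauce: 180 mL × 5/4 = 225.0 mL
grated parmesan: 3.5 cup × 5/4 ≈ 4.4 cup
water: 250 mL × 5/4 ÷ 240 mL/cup ≈ 1.3 cup
red lentils: 2.5 cup × 5/4 × 192 g/cup = 600.0 g
tahini: 450 mL × 5/4 ÷ 240 mL/cup ≈ 2.3 cup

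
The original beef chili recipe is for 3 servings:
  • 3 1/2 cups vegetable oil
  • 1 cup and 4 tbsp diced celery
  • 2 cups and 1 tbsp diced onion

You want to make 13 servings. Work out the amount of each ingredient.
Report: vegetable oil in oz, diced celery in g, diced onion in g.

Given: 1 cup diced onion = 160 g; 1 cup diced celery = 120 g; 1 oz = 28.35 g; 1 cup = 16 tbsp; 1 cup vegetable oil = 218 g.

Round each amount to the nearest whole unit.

vegetable oil: 117 oz; diced celery: 650 g; diced onion: 1430 g

Scaling factor: 13/3.
vegetable oil: 3.5 cup × 13/3 × 218 g/cup ÷ 28.35 g/oz ≈ 117 oz
diced celery: (1 cup + 4 tbsp = 1.25 cup) × 13/3 × 120 g/cup = 650 g
diced onion: (2 cup + 1 tbsp = 2.0625 cup) × 13/3 × 160 g/cup = 1430 g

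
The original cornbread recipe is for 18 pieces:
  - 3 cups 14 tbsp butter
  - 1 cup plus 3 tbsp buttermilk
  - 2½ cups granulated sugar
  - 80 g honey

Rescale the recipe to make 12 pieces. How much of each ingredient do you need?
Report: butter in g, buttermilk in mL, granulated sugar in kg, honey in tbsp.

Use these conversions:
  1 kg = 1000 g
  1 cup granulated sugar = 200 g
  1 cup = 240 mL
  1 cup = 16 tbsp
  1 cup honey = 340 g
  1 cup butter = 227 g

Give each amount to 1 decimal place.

Scaling factor: 12/18 = 2/3.
butter: (3 cup + 14 tbsp = 3.875 cup) × 2/3 × 227 g/cup ≈ 586.4 g
buttermilk: (1 cup + 3 tbsp = 1.1875 cup) × 2/3 × 240 mL/cup = 190.0 mL
granulated sugar: 2.5 cup × 2/3 × 200 g/cup ÷ 1000 g/kg ≈ 0.3 kg
honey: 80 g × 2/3 ÷ 340 g/cup × 16 tbsp/cup ≈ 2.5 tbsp

butter: 586.4 g; buttermilk: 190.0 mL; granulated sugar: 0.3 kg; honey: 2.5 tbsp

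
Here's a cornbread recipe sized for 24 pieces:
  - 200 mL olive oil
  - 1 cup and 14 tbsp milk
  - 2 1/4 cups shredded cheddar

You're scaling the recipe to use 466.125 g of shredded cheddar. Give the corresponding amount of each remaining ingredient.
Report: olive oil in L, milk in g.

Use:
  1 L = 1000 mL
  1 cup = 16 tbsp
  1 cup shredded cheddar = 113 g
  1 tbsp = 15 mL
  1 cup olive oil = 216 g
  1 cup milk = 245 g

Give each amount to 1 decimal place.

olive oil: 0.4 L; milk: 842.2 g

The original recipe has 254.25 g of shredded cheddar, so the scaling factor is 466.125 ÷ 254.25 = 11/6.
olive oil: 200 mL × 11/6 ÷ 1000 mL/L ≈ 0.4 L
milk: (1 cup + 14 tbsp = 1.875 cup) × 11/6 × 245 g/cup ≈ 842.2 g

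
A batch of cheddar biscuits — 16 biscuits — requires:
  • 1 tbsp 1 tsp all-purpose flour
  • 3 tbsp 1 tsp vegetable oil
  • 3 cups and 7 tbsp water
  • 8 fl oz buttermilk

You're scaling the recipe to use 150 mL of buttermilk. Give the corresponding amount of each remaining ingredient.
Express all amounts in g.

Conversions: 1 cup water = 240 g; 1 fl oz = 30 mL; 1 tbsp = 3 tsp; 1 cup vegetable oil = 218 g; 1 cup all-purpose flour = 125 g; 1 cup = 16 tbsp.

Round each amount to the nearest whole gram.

all-purpose flour: 7 g; vegetable oil: 28 g; water: 516 g

The original recipe has 240 mL of buttermilk, so the scaling factor is 150 ÷ 240 = 5/8 = 0.625.
all-purpose flour: (1 tbsp + 1 tsp = 4/3 tbsp) × 5/8 ÷ 16 tbsp/cup × 125 g/cup ≈ 7 g
vegetable oil: (3 tbsp + 1 tsp = 10/3 tbsp) × 5/8 ÷ 16 tbsp/cup × 218 g/cup ≈ 28 g
water: (3 cup + 7 tbsp = 3.4375 cup) × 5/8 × 240 g/cup ≈ 516 g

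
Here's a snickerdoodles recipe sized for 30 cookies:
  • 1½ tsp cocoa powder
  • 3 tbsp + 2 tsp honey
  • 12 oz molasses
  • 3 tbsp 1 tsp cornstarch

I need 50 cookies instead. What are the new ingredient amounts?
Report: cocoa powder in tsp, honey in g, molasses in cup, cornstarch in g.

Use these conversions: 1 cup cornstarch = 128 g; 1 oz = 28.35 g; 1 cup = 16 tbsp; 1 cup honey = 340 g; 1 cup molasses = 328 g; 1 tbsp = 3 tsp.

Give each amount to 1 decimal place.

Scaling factor: 50/30 = 5/3.
cocoa powder: 1.5 tsp × 5/3 = 2.5 tsp
honey: (3 tbsp + 2 tsp = 11/3 tbsp) × 5/3 ÷ 16 tbsp/cup × 340 g/cup ≈ 129.9 g
molasses: 12 oz × 5/3 × 28.35 g/oz ÷ 328 g/cup ≈ 1.7 cup
cornstarch: (3 tbsp + 1 tsp = 10/3 tbsp) × 5/3 ÷ 16 tbsp/cup × 128 g/cup ≈ 44.4 g

cocoa powder: 2.5 tsp; honey: 129.9 g; molasses: 1.7 cup; cornstarch: 44.4 g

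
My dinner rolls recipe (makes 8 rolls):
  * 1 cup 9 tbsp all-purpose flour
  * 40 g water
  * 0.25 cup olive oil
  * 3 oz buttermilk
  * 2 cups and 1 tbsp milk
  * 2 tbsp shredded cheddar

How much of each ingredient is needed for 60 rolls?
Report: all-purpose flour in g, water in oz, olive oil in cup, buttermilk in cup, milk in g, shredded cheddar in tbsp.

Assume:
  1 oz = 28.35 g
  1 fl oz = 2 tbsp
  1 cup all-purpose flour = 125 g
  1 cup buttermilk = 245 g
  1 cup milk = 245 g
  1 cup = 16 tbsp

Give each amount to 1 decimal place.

all-purpose flour: 1464.8 g; water: 10.6 oz; olive oil: 1.9 cup; buttermilk: 2.6 cup; milk: 3789.8 g; shredded cheddar: 15.0 tbsp

Scaling factor: 60/8 = 15/2 = 7.5.
all-purpose flour: (1 cup + 9 tbsp = 1.5625 cup) × 15/2 × 125 g/cup ≈ 1464.8 g
water: 40 g × 15/2 ÷ 28.35 g/oz ≈ 10.6 oz
olive oil: 0.25 cup × 15/2 ≈ 1.9 cup
buttermilk: 3 oz × 15/2 × 28.35 g/oz ÷ 245 g/cup ≈ 2.6 cup
milk: (2 cup + 1 tbsp = 2.0625 cup) × 15/2 × 245 g/cup ≈ 3789.8 g
shredded cheddar: 2 tbsp × 15/2 = 15.0 tbsp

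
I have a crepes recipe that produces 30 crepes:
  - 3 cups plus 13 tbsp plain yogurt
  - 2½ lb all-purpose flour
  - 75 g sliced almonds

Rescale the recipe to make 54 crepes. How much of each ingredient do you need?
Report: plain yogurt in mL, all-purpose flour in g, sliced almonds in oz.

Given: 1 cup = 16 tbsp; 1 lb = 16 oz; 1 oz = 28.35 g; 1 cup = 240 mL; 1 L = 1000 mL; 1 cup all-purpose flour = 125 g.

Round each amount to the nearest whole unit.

plain yogurt: 1647 mL; all-purpose flour: 2041 g; sliced almonds: 5 oz

Scaling factor: 54/30 = 9/5 = 1.8.
plain yogurt: (3 cup + 13 tbsp = 3.8125 cup) × 9/5 × 240 mL/cup = 1647 mL
all-purpose flour: 2.5 lb × 9/5 × 16 oz/lb × 28.35 g/oz ≈ 2041 g
sliced almonds: 75 g × 9/5 ÷ 28.35 g/oz ≈ 5 oz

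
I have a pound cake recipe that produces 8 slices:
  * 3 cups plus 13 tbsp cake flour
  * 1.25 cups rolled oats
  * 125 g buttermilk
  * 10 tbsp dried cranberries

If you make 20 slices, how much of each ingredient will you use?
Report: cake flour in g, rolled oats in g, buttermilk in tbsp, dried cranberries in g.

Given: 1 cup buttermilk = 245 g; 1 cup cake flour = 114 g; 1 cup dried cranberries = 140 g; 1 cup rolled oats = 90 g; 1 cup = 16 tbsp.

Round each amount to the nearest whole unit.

Scaling factor: 20/8 = 5/2 = 2.5.
cake flour: (3 cup + 13 tbsp = 3.8125 cup) × 5/2 × 114 g/cup ≈ 1087 g
rolled oats: 1.25 cup × 5/2 × 90 g/cup ≈ 281 g
buttermilk: 125 g × 5/2 ÷ 245 g/cup × 16 tbsp/cup ≈ 20 tbsp
dried cranberries: 10 tbsp × 5/2 ÷ 16 tbsp/cup × 140 g/cup ≈ 219 g

cake flour: 1087 g; rolled oats: 281 g; buttermilk: 20 tbsp; dried cranberries: 219 g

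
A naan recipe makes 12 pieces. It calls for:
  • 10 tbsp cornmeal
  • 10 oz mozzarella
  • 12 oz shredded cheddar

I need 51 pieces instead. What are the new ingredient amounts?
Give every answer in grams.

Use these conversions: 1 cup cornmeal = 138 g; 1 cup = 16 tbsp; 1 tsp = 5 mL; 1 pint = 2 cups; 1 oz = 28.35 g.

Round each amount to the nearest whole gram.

Scaling factor: 51/12 = 17/4 = 4.25.
cornmeal: 10 tbsp × 17/4 ÷ 16 tbsp/cup × 138 g/cup ≈ 367 g
mozzarella: 10 oz × 17/4 × 28.35 g/oz ≈ 1205 g
shredded cheddar: 12 oz × 17/4 × 28.35 g/oz ≈ 1446 g

cornmeal: 367 g; mozzarella: 1205 g; shredded cheddar: 1446 g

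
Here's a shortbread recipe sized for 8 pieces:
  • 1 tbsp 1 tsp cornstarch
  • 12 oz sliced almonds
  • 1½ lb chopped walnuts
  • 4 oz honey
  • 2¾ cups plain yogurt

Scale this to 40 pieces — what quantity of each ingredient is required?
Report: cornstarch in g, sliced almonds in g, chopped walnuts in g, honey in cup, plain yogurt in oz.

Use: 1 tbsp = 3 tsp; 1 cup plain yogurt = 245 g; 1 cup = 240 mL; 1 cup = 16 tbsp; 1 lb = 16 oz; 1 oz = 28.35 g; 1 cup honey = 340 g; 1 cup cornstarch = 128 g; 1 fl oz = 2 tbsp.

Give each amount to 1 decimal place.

Scaling factor: 40/8 = 5.
cornstarch: (1 tbsp + 1 tsp = 4/3 tbsp) × 5 ÷ 16 tbsp/cup × 128 g/cup ≈ 53.3 g
sliced almonds: 12 oz × 5 × 28.35 g/oz = 1701.0 g
chopped walnuts: 1.5 lb × 5 × 16 oz/lb × 28.35 g/oz = 3402.0 g
honey: 4 oz × 5 × 28.35 g/oz ÷ 340 g/cup ≈ 1.7 cup
plain yogurt: 2.75 cup × 5 × 245 g/cup ÷ 28.35 g/oz ≈ 118.8 oz

cornstarch: 53.3 g; sliced almonds: 1701.0 g; chopped walnuts: 3402.0 g; honey: 1.7 cup; plain yogurt: 118.8 oz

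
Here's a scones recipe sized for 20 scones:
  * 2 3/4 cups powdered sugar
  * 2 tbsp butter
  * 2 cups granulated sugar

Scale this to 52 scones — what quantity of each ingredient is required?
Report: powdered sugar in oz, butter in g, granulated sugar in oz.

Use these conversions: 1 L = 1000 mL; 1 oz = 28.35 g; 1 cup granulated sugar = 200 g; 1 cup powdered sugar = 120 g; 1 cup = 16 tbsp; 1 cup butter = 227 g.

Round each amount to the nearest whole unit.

powdered sugar: 30 oz; butter: 74 g; granulated sugar: 37 oz

Scaling factor: 52/20 = 13/5 = 2.6.
powdered sugar: 2.75 cup × 13/5 × 120 g/cup ÷ 28.35 g/oz ≈ 30 oz
butter: 2 tbsp × 13/5 ÷ 16 tbsp/cup × 227 g/cup ≈ 74 g
granulated sugar: 2 cup × 13/5 × 200 g/cup ÷ 28.35 g/oz ≈ 37 oz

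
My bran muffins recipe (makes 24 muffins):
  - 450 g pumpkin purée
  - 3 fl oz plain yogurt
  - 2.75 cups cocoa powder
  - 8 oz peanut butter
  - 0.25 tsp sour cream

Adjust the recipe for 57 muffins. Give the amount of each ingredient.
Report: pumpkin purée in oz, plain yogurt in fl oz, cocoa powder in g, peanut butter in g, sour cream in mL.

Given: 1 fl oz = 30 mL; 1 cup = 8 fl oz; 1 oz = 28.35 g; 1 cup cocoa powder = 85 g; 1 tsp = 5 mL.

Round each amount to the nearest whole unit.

pumpkin purée: 38 oz; plain yogurt: 7 fl oz; cocoa powder: 555 g; peanut butter: 539 g; sour cream: 3 mL

Scaling factor: 57/24 = 19/8 = 2.375.
pumpkin purée: 450 g × 19/8 ÷ 28.35 g/oz ≈ 38 oz
plain yogurt: 3 fl oz × 19/8 ≈ 7 fl oz
cocoa powder: 2.75 cup × 19/8 × 85 g/cup ≈ 555 g
peanut butter: 8 oz × 19/8 × 28.35 g/oz ≈ 539 g
sour cream: 0.25 tsp × 19/8 × 5 mL/tsp ≈ 3 mL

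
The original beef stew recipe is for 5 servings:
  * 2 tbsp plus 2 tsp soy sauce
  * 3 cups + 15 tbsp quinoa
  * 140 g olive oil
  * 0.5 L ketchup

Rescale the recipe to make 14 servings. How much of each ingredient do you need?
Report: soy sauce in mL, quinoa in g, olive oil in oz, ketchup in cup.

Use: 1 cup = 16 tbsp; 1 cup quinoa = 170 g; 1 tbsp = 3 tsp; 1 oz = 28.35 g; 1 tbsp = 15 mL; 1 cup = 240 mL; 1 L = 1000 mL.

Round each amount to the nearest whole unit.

Scaling factor: 14/5 = 2.8.
soy sauce: (2 tbsp + 2 tsp = 8/3 tbsp) × 14/5 × 15 mL/tbsp = 112 mL
quinoa: (3 cup + 15 tbsp = 3.9375 cup) × 14/5 × 170 g/cup ≈ 1874 g
olive oil: 140 g × 14/5 ÷ 28.35 g/oz ≈ 14 oz
ketchup: 0.5 L × 14/5 × 1000 mL/L ÷ 240 mL/cup ≈ 6 cup

soy sauce: 112 mL; quinoa: 1874 g; olive oil: 14 oz; ketchup: 6 cup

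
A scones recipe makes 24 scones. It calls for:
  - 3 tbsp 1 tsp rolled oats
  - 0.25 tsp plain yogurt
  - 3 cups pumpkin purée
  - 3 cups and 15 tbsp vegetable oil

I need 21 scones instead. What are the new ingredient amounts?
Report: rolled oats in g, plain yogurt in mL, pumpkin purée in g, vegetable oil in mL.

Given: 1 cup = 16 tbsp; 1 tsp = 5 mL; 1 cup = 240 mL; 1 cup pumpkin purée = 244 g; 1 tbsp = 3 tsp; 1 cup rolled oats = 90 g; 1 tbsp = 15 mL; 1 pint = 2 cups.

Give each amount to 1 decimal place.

rolled oats: 16.4 g; plain yogurt: 1.1 mL; pumpkin purée: 640.5 g; vegetable oil: 826.9 mL

Scaling factor: 21/24 = 7/8 = 0.875.
rolled oats: (3 tbsp + 1 tsp = 10/3 tbsp) × 7/8 ÷ 16 tbsp/cup × 90 g/cup ≈ 16.4 g
plain yogurt: 0.25 tsp × 7/8 × 5 mL/tsp ≈ 1.1 mL
pumpkin purée: 3 cup × 7/8 × 244 g/cup = 640.5 g
vegetable oil: (3 cup + 15 tbsp = 3.9375 cup) × 7/8 × 240 mL/cup ≈ 826.9 mL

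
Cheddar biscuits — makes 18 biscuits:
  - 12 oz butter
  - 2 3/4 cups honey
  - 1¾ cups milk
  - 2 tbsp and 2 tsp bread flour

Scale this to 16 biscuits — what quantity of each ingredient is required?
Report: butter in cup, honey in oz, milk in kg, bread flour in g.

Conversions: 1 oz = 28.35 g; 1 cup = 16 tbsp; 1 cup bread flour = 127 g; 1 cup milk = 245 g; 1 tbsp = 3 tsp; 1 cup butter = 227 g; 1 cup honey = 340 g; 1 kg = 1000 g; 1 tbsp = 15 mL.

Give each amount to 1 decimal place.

butter: 1.3 cup; honey: 29.3 oz; milk: 0.4 kg; bread flour: 18.8 g

Scaling factor: 16/18 = 8/9.
butter: 12 oz × 8/9 × 28.35 g/oz ÷ 227 g/cup ≈ 1.3 cup
honey: 2.75 cup × 8/9 × 340 g/cup ÷ 28.35 g/oz ≈ 29.3 oz
milk: 1.75 cup × 8/9 × 245 g/cup ÷ 1000 g/kg ≈ 0.4 kg
bread flour: (2 tbsp + 2 tsp = 8/3 tbsp) × 8/9 ÷ 16 tbsp/cup × 127 g/cup ≈ 18.8 g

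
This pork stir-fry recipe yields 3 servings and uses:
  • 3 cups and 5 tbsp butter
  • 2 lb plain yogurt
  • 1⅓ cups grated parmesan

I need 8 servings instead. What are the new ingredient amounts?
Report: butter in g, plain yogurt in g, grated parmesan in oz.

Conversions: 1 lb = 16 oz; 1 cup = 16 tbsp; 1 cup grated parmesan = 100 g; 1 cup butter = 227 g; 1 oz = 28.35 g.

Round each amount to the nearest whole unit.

Scaling factor: 8/3.
butter: (3 cup + 5 tbsp = 3.3125 cup) × 8/3 × 227 g/cup ≈ 2005 g
plain yogurt: 2 lb × 8/3 × 16 oz/lb × 28.35 g/oz ≈ 2419 g
grated parmesan: 4/3 cup × 8/3 × 100 g/cup ÷ 28.35 g/oz ≈ 13 oz

butter: 2005 g; plain yogurt: 2419 g; grated parmesan: 13 oz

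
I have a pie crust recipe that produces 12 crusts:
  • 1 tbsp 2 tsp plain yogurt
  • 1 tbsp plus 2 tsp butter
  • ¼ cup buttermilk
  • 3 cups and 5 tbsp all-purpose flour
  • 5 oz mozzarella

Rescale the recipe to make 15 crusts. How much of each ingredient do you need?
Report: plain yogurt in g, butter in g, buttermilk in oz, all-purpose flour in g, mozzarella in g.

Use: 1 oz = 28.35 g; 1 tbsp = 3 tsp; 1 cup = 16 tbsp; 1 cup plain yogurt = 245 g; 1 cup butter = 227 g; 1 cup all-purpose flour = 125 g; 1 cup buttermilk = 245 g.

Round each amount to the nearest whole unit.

plain yogurt: 32 g; butter: 30 g; buttermilk: 3 oz; all-purpose flour: 518 g; mozzarella: 177 g

Scaling factor: 15/12 = 5/4 = 1.25.
plain yogurt: (1 tbsp + 2 tsp = 5/3 tbsp) × 5/4 ÷ 16 tbsp/cup × 245 g/cup ≈ 32 g
butter: (1 tbsp + 2 tsp = 5/3 tbsp) × 5/4 ÷ 16 tbsp/cup × 227 g/cup ≈ 30 g
buttermilk: 0.25 cup × 5/4 × 245 g/cup ÷ 28.35 g/oz ≈ 3 oz
all-purpose flour: (3 cup + 5 tbsp = 3.3125 cup) × 5/4 × 125 g/cup ≈ 518 g
mozzarella: 5 oz × 5/4 × 28.35 g/oz ≈ 177 g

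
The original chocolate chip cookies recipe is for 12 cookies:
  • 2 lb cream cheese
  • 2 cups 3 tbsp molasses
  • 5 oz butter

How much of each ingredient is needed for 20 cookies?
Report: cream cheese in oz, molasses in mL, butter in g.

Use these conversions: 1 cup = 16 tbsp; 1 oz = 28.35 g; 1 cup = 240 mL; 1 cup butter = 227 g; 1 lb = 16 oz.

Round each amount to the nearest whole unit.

Scaling factor: 20/12 = 5/3.
cream cheese: 2 lb × 5/3 × 16 oz/lb ≈ 53 oz
molasses: (2 cup + 3 tbsp = 2.1875 cup) × 5/3 × 240 mL/cup = 875 mL
butter: 5 oz × 5/3 × 28.35 g/oz ≈ 236 g

cream cheese: 53 oz; molasses: 875 mL; butter: 236 g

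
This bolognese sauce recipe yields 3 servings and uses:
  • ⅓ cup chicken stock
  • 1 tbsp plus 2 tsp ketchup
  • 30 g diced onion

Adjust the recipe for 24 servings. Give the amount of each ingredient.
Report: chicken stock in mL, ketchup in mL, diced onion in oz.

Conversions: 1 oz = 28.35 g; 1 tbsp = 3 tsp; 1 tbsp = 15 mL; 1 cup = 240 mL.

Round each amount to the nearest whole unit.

chicken stock: 640 mL; ketchup: 200 mL; diced onion: 8 oz

Scaling factor: 24/3 = 8.
chicken stock: 1/3 cup × 8 × 240 mL/cup = 640 mL
ketchup: (1 tbsp + 2 tsp = 5/3 tbsp) × 8 × 15 mL/tbsp = 200 mL
diced onion: 30 g × 8 ÷ 28.35 g/oz ≈ 8 oz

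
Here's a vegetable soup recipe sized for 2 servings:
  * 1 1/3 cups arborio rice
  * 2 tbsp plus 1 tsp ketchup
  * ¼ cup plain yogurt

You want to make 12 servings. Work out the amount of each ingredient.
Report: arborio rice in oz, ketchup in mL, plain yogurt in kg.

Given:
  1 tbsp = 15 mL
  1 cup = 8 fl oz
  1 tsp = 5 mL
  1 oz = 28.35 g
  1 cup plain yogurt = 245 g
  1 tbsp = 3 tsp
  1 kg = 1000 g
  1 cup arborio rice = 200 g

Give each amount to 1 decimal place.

arborio rice: 56.4 oz; ketchup: 210.0 mL; plain yogurt: 0.4 kg

Scaling factor: 12/2 = 6.
arborio rice: 4/3 cup × 6 × 200 g/cup ÷ 28.35 g/oz ≈ 56.4 oz
ketchup: (2 tbsp + 1 tsp = 7/3 tbsp) × 6 × 15 mL/tbsp = 210.0 mL
plain yogurt: 0.25 cup × 6 × 245 g/cup ÷ 1000 g/kg ≈ 0.4 kg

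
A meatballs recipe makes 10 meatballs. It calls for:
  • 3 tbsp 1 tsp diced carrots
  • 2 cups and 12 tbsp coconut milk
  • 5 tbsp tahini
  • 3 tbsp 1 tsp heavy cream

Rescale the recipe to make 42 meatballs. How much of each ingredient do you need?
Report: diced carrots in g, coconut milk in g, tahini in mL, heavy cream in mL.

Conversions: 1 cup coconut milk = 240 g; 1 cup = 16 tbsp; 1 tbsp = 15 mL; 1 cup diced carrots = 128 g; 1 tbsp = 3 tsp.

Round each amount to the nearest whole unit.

Scaling factor: 42/10 = 21/5 = 4.2.
diced carrots: (3 tbsp + 1 tsp = 10/3 tbsp) × 21/5 ÷ 16 tbsp/cup × 128 g/cup = 112 g
coconut milk: (2 cup + 12 tbsp = 2.75 cup) × 21/5 × 240 g/cup = 2772 g
tahini: 5 tbsp × 21/5 × 15 mL/tbsp = 315 mL
heavy cream: (3 tbsp + 1 tsp = 10/3 tbsp) × 21/5 × 15 mL/tbsp = 210 mL

diced carrots: 112 g; coconut milk: 2772 g; tahini: 315 mL; heavy cream: 210 mL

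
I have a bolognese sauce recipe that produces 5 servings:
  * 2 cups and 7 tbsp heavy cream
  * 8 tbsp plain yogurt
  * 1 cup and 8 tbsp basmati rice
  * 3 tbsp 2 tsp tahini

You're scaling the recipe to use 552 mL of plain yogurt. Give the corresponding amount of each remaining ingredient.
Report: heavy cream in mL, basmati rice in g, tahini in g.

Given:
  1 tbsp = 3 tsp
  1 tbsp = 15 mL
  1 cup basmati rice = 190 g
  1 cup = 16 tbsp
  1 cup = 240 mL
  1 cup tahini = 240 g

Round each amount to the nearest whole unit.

heavy cream: 2691 mL; basmati rice: 1311 g; tahini: 253 g

The original recipe has 120 mL of plain yogurt, so the scaling factor is 552 ÷ 120 = 23/5 = 4.6.
heavy cream: (2 cup + 7 tbsp = 2.4375 cup) × 23/5 × 240 mL/cup = 2691 mL
basmati rice: (1 cup + 8 tbsp = 1.5 cup) × 23/5 × 190 g/cup = 1311 g
tahini: (3 tbsp + 2 tsp = 11/3 tbsp) × 23/5 ÷ 16 tbsp/cup × 240 g/cup = 253 g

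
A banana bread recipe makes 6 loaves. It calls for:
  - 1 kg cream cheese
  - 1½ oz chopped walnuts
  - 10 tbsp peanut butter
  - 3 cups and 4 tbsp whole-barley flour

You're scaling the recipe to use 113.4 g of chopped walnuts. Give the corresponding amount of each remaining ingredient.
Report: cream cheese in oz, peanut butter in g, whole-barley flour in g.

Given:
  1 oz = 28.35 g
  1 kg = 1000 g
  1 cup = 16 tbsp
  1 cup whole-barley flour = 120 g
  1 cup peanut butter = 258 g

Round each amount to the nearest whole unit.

cream cheese: 94 oz; peanut butter: 430 g; whole-barley flour: 1040 g

The original recipe has 42.525 g of chopped walnuts, so the scaling factor is 113.4 ÷ 42.525 = 8/3.
cream cheese: 1 kg × 8/3 × 1000 g/kg ÷ 28.35 g/oz ≈ 94 oz
peanut butter: 10 tbsp × 8/3 ÷ 16 tbsp/cup × 258 g/cup = 430 g
whole-barley flour: (3 cup + 4 tbsp = 3.25 cup) × 8/3 × 120 g/cup = 1040 g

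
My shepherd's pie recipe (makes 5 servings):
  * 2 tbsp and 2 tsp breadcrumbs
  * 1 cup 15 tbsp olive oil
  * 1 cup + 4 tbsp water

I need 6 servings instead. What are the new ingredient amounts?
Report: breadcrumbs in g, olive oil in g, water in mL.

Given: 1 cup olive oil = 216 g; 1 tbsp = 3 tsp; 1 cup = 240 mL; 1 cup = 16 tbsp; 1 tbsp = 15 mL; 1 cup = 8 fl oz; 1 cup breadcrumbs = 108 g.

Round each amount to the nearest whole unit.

Scaling factor: 6/5 = 1.2.
breadcrumbs: (2 tbsp + 2 tsp = 8/3 tbsp) × 6/5 ÷ 16 tbsp/cup × 108 g/cup ≈ 22 g
olive oil: (1 cup + 15 tbsp = 1.9375 cup) × 6/5 × 216 g/cup ≈ 502 g
water: (1 cup + 4 tbsp = 1.25 cup) × 6/5 × 240 mL/cup = 360 mL

breadcrumbs: 22 g; olive oil: 502 g; water: 360 mL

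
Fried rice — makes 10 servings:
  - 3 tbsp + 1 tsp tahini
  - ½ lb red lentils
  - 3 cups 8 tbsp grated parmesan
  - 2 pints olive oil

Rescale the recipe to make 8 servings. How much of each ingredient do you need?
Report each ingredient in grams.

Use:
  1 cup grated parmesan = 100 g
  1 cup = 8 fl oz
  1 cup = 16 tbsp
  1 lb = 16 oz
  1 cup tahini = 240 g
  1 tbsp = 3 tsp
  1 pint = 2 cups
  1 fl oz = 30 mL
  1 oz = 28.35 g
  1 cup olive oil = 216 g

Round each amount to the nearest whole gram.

tahini: 40 g; red lentils: 181 g; grated parmesan: 280 g; olive oil: 691 g

Scaling factor: 8/10 = 4/5 = 0.8.
tahini: (3 tbsp + 1 tsp = 10/3 tbsp) × 4/5 ÷ 16 tbsp/cup × 240 g/cup = 40 g
red lentils: 0.5 lb × 4/5 × 16 oz/lb × 28.35 g/oz ≈ 181 g
grated parmesan: (3 cup + 8 tbsp = 3.5 cup) × 4/5 × 100 g/cup = 280 g
olive oil: 2 pint × 4/5 × 2 cup/pint × 216 g/cup ≈ 691 g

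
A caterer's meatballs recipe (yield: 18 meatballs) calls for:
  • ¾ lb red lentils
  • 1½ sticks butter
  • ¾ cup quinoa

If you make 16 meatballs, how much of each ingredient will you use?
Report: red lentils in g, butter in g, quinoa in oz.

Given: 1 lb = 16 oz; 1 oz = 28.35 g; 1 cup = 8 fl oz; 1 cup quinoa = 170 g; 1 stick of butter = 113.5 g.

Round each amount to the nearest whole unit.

red lentils: 302 g; butter: 151 g; quinoa: 4 oz

Scaling factor: 16/18 = 8/9.
red lentils: 0.75 lb × 8/9 × 16 oz/lb × 28.35 g/oz ≈ 302 g
butter: 1.5 stick × 8/9 × 113.5 g/stick ≈ 151 g
quinoa: 0.75 cup × 8/9 × 170 g/cup ÷ 28.35 g/oz ≈ 4 oz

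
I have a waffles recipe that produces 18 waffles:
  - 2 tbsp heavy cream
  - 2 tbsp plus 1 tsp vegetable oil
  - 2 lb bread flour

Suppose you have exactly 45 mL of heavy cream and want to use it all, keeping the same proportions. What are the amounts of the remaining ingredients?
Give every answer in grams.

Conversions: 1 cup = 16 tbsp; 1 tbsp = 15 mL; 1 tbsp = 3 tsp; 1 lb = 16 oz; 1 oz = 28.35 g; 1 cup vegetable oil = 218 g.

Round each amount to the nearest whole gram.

The original recipe has 30 mL of heavy cream, so the scaling factor is 45 ÷ 30 = 3/2 = 1.5.
vegetable oil: (2 tbsp + 1 tsp = 7/3 tbsp) × 3/2 ÷ 16 tbsp/cup × 218 g/cup ≈ 48 g
bread flour: 2 lb × 3/2 × 16 oz/lb × 28.35 g/oz ≈ 1361 g

vegetable oil: 48 g; bread flour: 1361 g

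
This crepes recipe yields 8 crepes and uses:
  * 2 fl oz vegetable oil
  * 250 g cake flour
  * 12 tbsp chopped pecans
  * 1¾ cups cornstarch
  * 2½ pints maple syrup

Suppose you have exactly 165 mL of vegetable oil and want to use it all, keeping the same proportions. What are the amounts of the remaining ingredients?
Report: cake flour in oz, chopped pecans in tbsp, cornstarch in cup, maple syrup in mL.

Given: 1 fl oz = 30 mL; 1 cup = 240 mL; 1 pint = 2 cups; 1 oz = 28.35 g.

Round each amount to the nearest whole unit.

The original recipe has 60 mL of vegetable oil, so the scaling factor is 165 ÷ 60 = 11/4 = 2.75.
cake flour: 250 g × 11/4 ÷ 28.35 g/oz ≈ 24 oz
chopped pecans: 12 tbsp × 11/4 = 33 tbsp
cornstarch: 1.75 cup × 11/4 ≈ 5 cup
maple syrup: 2.5 pint × 11/4 × 2 cup/pint × 240 mL/cup = 3300 mL

cake flour: 24 oz; chopped pecans: 33 tbsp; cornstarch: 5 cup; maple syrup: 3300 mL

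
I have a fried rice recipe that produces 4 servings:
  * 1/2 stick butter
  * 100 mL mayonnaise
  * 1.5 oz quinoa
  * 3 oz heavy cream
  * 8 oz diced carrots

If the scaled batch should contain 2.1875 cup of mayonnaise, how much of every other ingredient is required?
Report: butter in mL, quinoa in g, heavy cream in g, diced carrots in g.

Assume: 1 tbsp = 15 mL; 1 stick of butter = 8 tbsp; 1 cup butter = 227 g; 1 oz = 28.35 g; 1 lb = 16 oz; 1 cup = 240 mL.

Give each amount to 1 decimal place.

The original recipe has 5/12 cup of mayonnaise, so the scaling factor is 2.1875 ÷ 5/12 = 21/4 = 5.25.
butter: 0.5 stick × 21/4 × 8 tbsp/stick × 15 mL/tbsp = 315.0 mL
quinoa: 1.5 oz × 21/4 × 28.35 g/oz ≈ 223.3 g
heavy cream: 3 oz × 21/4 × 28.35 g/oz ≈ 446.5 g
diced carrots: 8 oz × 21/4 × 28.35 g/oz = 1190.7 g

butter: 315.0 mL; quinoa: 223.3 g; heavy cream: 446.5 g; diced carrots: 1190.7 g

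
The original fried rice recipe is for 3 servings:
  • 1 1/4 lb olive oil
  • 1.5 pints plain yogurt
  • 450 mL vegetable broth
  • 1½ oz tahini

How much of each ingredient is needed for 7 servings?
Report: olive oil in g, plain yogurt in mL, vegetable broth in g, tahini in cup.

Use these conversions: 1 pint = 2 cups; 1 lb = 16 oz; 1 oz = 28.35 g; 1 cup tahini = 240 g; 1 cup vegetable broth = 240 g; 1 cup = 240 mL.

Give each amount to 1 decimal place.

olive oil: 1323.0 g; plain yogurt: 1680.0 mL; vegetable broth: 1050.0 g; tahini: 0.4 cup

Scaling factor: 7/3.
olive oil: 1.25 lb × 7/3 × 16 oz/lb × 28.35 g/oz = 1323.0 g
plain yogurt: 1.5 pint × 7/3 × 2 cup/pint × 240 mL/cup = 1680.0 mL
vegetable broth: 450 mL × 7/3 ÷ 240 mL/cup × 240 g/cup = 1050.0 g
tahini: 1.5 oz × 7/3 × 28.35 g/oz ÷ 240 g/cup ≈ 0.4 cup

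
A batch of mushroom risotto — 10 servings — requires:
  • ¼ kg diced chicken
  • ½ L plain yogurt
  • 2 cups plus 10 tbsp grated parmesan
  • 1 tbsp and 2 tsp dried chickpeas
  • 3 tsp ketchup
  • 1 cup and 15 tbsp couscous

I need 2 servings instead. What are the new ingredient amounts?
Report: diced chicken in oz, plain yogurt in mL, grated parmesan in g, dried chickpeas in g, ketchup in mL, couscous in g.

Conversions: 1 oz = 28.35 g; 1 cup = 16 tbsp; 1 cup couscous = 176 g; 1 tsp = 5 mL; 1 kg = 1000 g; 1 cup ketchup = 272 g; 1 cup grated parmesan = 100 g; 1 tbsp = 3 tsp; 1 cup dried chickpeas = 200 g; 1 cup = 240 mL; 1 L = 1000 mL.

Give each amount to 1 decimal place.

diced chicken: 1.8 oz; plain yogurt: 100.0 mL; grated parmesan: 52.5 g; dried chickpeas: 4.2 g; ketchup: 3.0 mL; couscous: 68.2 g

Scaling factor: 2/10 = 1/5 = 0.2.
diced chicken: 0.25 kg × 1/5 × 1000 g/kg ÷ 28.35 g/oz ≈ 1.8 oz
plain yogurt: 0.5 L × 1/5 × 1000 mL/L = 100.0 mL
grated parmesan: (2 cup + 10 tbsp = 2.625 cup) × 1/5 × 100 g/cup = 52.5 g
dried chickpeas: (1 tbsp + 2 tsp = 5/3 tbsp) × 1/5 ÷ 16 tbsp/cup × 200 g/cup ≈ 4.2 g
ketchup: 3 tsp × 1/5 × 5 mL/tsp = 3.0 mL
couscous: (1 cup + 15 tbsp = 1.9375 cup) × 1/5 × 176 g/cup = 68.2 g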